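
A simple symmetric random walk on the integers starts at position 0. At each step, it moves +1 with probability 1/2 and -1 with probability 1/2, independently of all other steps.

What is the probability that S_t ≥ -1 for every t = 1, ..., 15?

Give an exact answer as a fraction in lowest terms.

Answer: 6435/16384

Derivation:
Let f(t,s) = #length-t paths at position s with S_1..S_t all ≥ -1.
f(t,s) = f(t-1,s-1) + f(t-1,s+1) for s ≥ -1; f(t,s) = 0 for s < -1.
t=0: f(0,0)=1
t=1: f(1,-1)=1 f(1,1)=1
t=2: f(2,0)=2 f(2,2)=1
t=3: f(3,-1)=2 f(3,1)=3 f(3,3)=1
t=4: f(4,0)=5 f(4,2)=4 f(4,4)=1
t=5: f(5,-1)=5 f(5,1)=9 f(5,3)=5 f(5,5)=1
t=6: f(6,0)=14 f(6,2)=14 f(6,4)=6 f(6,6)=1
t=7: f(7,-1)=14 f(7,1)=28 f(7,3)=20 f(7,5)=7 f(7,7)=1
t=8: f(8,0)=42 f(8,2)=48 f(8,4)=27 f(8,6)=8 f(8,8)=1
t=9: f(9,-1)=42 f(9,1)=90 f(9,3)=75 f(9,5)=35 f(9,7)=9 f(9,9)=1
t=10: f(10,0)=132 f(10,2)=165 f(10,4)=110 f(10,6)=44 f(10,8)=10 f(10,10)=1
t=11: f(11,-1)=132 f(11,1)=297 f(11,3)=275 f(11,5)=154 f(11,7)=54 f(11,9)=11 f(11,11)=1
t=12: f(12,0)=429 f(12,2)=572 f(12,4)=429 f(12,6)=208 f(12,8)=65 f(12,10)=12 f(12,12)=1
t=13: f(13,-1)=429 f(13,1)=1001 f(13,3)=1001 f(13,5)=637 f(13,7)=273 f(13,9)=77 f(13,11)=13 f(13,13)=1
t=14: f(14,0)=1430 f(14,2)=2002 f(14,4)=1638 f(14,6)=910 f(14,8)=350 f(14,10)=90 f(14,12)=14 f(14,14)=1
t=15: f(15,-1)=1430 f(15,1)=3432 f(15,3)=3640 f(15,5)=2548 f(15,7)=1260 f(15,9)=440 f(15,11)=104 f(15,13)=15 f(15,15)=1
Σ_s f(15,s) = 12870
P = 12870/32768 = 6435/16384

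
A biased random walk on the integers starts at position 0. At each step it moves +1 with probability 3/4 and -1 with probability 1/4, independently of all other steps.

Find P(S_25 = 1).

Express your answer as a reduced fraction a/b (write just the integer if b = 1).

Answer: 2072739474225/281474976710656

Derivation:
To reach position 1 after 25 steps: need 13 steps of +1 and 12 steps of -1.
Number of such sequences: C(25,13) = 5200300
Each has probability (3/4)^13 · (1/4)^12 = 1594323/1125899906842624
P = 5200300 · 1594323/1125899906842624 = 2072739474225/281474976710656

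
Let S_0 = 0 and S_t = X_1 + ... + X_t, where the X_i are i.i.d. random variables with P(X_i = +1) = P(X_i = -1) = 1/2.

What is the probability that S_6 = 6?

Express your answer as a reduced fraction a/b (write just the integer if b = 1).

To reach position 6 after 6 steps: need 6 steps of +1 and 0 of -1.
Favorable paths: C(6,6) = 1
Total paths: 2^6 = 64
P = 1/64 = 1/64

Answer: 1/64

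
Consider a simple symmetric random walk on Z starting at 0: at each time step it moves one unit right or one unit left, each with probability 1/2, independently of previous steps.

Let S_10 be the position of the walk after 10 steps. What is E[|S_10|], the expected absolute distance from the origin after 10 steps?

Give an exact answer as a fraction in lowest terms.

S_10 takes values m ≡ 0 (mod 2) with |m| ≤ 10; P(S_10=m) = C(10,(10+m)/2)/2^10.
Total paths: 2^10 = 1024
Distribution: P(S=-10)=1/1024, P(S=-8)=10/1024, P(S=-6)=45/1024, P(S=-4)=120/1024, P(S=-2)=210/1024, P(S=0)=252/1024, P(S=2)=210/1024, P(S=4)=120/1024, P(S=6)=45/1024, P(S=8)=10/1024, P(S=10)=1/1024
E[|S_10|] = Σ_m |m|·P(S_10=m) = 2520/1024 = 315/128

Answer: 315/128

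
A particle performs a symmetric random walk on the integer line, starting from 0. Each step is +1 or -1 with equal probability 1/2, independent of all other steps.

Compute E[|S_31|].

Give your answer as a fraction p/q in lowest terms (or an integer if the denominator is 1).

Answer: 300540195/67108864

Derivation:
S_31 takes values m ≡ 1 (mod 2) with |m| ≤ 31; P(S_31=m) = C(31,(31+m)/2)/2^31.
Total paths: 2^31 = 2147483648
Distribution: P(S=-31)=1/2147483648, P(S=-29)=31/2147483648, P(S=-27)=465/2147483648, P(S=-25)=4495/2147483648, P(S=-23)=31465/2147483648, P(S=-21)=169911/2147483648, P(S=-19)=736281/2147483648, P(S=-17)=2629575/2147483648, P(S=-15)=7888725/2147483648, P(S=-13)=20160075/2147483648, P(S=-11)=44352165/2147483648, P(S=-9)=84672315/2147483648, P(S=-7)=141120525/2147483648, P(S=-5)=206253075/2147483648, P(S=-3)=265182525/2147483648, P(S=-1)=300540195/2147483648, P(S=1)=300540195/2147483648, P(S=3)=265182525/2147483648, P(S=5)=206253075/2147483648, P(S=7)=141120525/2147483648, P(S=9)=84672315/2147483648, P(S=11)=44352165/2147483648, P(S=13)=20160075/2147483648, P(S=15)=7888725/2147483648, P(S=17)=2629575/2147483648, P(S=19)=736281/2147483648, P(S=21)=169911/2147483648, P(S=23)=31465/2147483648, P(S=25)=4495/2147483648, P(S=27)=465/2147483648, P(S=29)=31/2147483648, P(S=31)=1/2147483648
E[|S_31|] = Σ_m |m|·P(S_31=m) = 9617286240/2147483648 = 300540195/67108864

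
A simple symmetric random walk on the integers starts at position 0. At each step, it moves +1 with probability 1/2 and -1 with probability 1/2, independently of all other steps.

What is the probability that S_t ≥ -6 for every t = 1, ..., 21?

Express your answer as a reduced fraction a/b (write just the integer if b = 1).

Let f(t,s) = #length-t paths at position s with S_1..S_t all ≥ -6.
f(t,s) = f(t-1,s-1) + f(t-1,s+1) for s ≥ -6; f(t,s) = 0 for s < -6.
t=0: f(0,0)=1
t=1: f(1,-1)=1 f(1,1)=1
t=2: f(2,-2)=1 f(2,0)=2 f(2,2)=1
t=3: f(3,-3)=1 f(3,-1)=3 f(3,1)=3 f(3,3)=1
t=4: f(4,-4)=1 f(4,-2)=4 f(4,0)=6 f(4,2)=4 f(4,4)=1
t=5: f(5,-5)=1 f(5,-3)=5 f(5,-1)=10 f(5,1)=10 f(5,3)=5 f(5,5)=1
t=6: f(6,-6)=1 f(6,-4)=6 f(6,-2)=15 f(6,0)=20 f(6,2)=15 f(6,4)=6 f(6,6)=1
t=7: f(7,-5)=7 f(7,-3)=21 f(7,-1)=35 f(7,1)=35 f(7,3)=21 f(7,5)=7 f(7,7)=1
t=8: f(8,-6)=7 f(8,-4)=28 f(8,-2)=56 f(8,0)=70 f(8,2)=56 f(8,4)=28 f(8,6)=8 f(8,8)=1
t=9: f(9,-5)=35 f(9,-3)=84 f(9,-1)=126 f(9,1)=126 f(9,3)=84 f(9,5)=36 f(9,7)=9 f(9,9)=1
t=10: f(10,-6)=35 f(10,-4)=119 f(10,-2)=210 f(10,0)=252 f(10,2)=210 f(10,4)=120 f(10,6)=45 f(10,8)=10 f(10,10)=1
t=11: f(11,-5)=154 f(11,-3)=329 f(11,-1)=462 f(11,1)=462 f(11,3)=330 f(11,5)=165 f(11,7)=55 f(11,9)=11 f(11,11)=1
t=12: f(12,-6)=154 f(12,-4)=483 f(12,-2)=791 f(12,0)=924 f(12,2)=792 f(12,4)=495 f(12,6)=220 f(12,8)=66 f(12,10)=12 f(12,12)=1
t=13: f(13,-5)=637 f(13,-3)=1274 f(13,-1)=1715 f(13,1)=1716 f(13,3)=1287 f(13,5)=715 f(13,7)=286 f(13,9)=78 f(13,11)=13 f(13,13)=1
t=14: f(14,-6)=637 f(14,-4)=1911 f(14,-2)=2989 f(14,0)=3431 f(14,2)=3003 f(14,4)=2002 f(14,6)=1001 f(14,8)=364 f(14,10)=91 f(14,12)=14 f(14,14)=1
t=15: f(15,-5)=2548 f(15,-3)=4900 f(15,-1)=6420 f(15,1)=6434 f(15,3)=5005 f(15,5)=3003 f(15,7)=1365 f(15,9)=455 f(15,11)=105 f(15,13)=15 f(15,15)=1
t=16: f(16,-6)=2548 f(16,-4)=7448 f(16,-2)=11320 f(16,0)=12854 f(16,2)=11439 f(16,4)=8008 f(16,6)=4368 f(16,8)=1820 f(16,10)=560 f(16,12)=120 f(16,14)=16 f(16,16)=1
t=17: f(17,-5)=9996 f(17,-3)=18768 f(17,-1)=24174 f(17,1)=24293 f(17,3)=19447 f(17,5)=12376 f(17,7)=6188 f(17,9)=2380 f(17,11)=680 f(17,13)=136 f(17,15)=17 f(17,17)=1
t=18: f(18,-6)=9996 f(18,-4)=28764 f(18,-2)=42942 f(18,0)=48467 f(18,2)=43740 f(18,4)=31823 f(18,6)=18564 f(18,8)=8568 f(18,10)=3060 f(18,12)=816 f(18,14)=153 f(18,16)=18 f(18,18)=1
t=19: f(19,-5)=38760 f(19,-3)=71706 f(19,-1)=91409 f(19,1)=92207 f(19,3)=75563 f(19,5)=50387 f(19,7)=27132 f(19,9)=11628 f(19,11)=3876 f(19,13)=969 f(19,15)=171 f(19,17)=19 f(19,19)=1
t=20: f(20,-6)=38760 f(20,-4)=110466 f(20,-2)=163115 f(20,0)=183616 f(20,2)=167770 f(20,4)=125950 f(20,6)=77519 f(20,8)=38760 f(20,10)=15504 f(20,12)=4845 f(20,14)=1140 f(20,16)=190 f(20,18)=20 f(20,20)=1
t=21: f(21,-5)=149226 f(21,-3)=273581 f(21,-1)=346731 f(21,1)=351386 f(21,3)=293720 f(21,5)=203469 f(21,7)=116279 f(21,9)=54264 f(21,11)=20349 f(21,13)=5985 f(21,15)=1330 f(21,17)=210 f(21,19)=21 f(21,21)=1
Σ_s f(21,s) = 1816552
P = 1816552/2097152 = 227069/262144

Answer: 227069/262144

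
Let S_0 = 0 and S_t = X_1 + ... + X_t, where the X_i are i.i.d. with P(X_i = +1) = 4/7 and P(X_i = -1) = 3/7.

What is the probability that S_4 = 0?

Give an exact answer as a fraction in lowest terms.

To be at 0 after 4 steps: need exactly 2 steps of +1 and 2 of -1.
Number of such sequences: C(4,2) = 6
Each has probability (4/7)^2 · (3/7)^2 = 144/2401
P = 6 · 144/2401 = 864/2401

Answer: 864/2401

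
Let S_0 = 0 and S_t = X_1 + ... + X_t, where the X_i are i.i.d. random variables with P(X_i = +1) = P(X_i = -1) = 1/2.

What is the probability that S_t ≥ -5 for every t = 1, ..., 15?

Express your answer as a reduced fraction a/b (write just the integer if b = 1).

Answer: 14443/16384

Derivation:
Let f(t,s) = #length-t paths at position s with S_1..S_t all ≥ -5.
f(t,s) = f(t-1,s-1) + f(t-1,s+1) for s ≥ -5; f(t,s) = 0 for s < -5.
t=0: f(0,0)=1
t=1: f(1,-1)=1 f(1,1)=1
t=2: f(2,-2)=1 f(2,0)=2 f(2,2)=1
t=3: f(3,-3)=1 f(3,-1)=3 f(3,1)=3 f(3,3)=1
t=4: f(4,-4)=1 f(4,-2)=4 f(4,0)=6 f(4,2)=4 f(4,4)=1
t=5: f(5,-5)=1 f(5,-3)=5 f(5,-1)=10 f(5,1)=10 f(5,3)=5 f(5,5)=1
t=6: f(6,-4)=6 f(6,-2)=15 f(6,0)=20 f(6,2)=15 f(6,4)=6 f(6,6)=1
t=7: f(7,-5)=6 f(7,-3)=21 f(7,-1)=35 f(7,1)=35 f(7,3)=21 f(7,5)=7 f(7,7)=1
t=8: f(8,-4)=27 f(8,-2)=56 f(8,0)=70 f(8,2)=56 f(8,4)=28 f(8,6)=8 f(8,8)=1
t=9: f(9,-5)=27 f(9,-3)=83 f(9,-1)=126 f(9,1)=126 f(9,3)=84 f(9,5)=36 f(9,7)=9 f(9,9)=1
t=10: f(10,-4)=110 f(10,-2)=209 f(10,0)=252 f(10,2)=210 f(10,4)=120 f(10,6)=45 f(10,8)=10 f(10,10)=1
t=11: f(11,-5)=110 f(11,-3)=319 f(11,-1)=461 f(11,1)=462 f(11,3)=330 f(11,5)=165 f(11,7)=55 f(11,9)=11 f(11,11)=1
t=12: f(12,-4)=429 f(12,-2)=780 f(12,0)=923 f(12,2)=792 f(12,4)=495 f(12,6)=220 f(12,8)=66 f(12,10)=12 f(12,12)=1
t=13: f(13,-5)=429 f(13,-3)=1209 f(13,-1)=1703 f(13,1)=1715 f(13,3)=1287 f(13,5)=715 f(13,7)=286 f(13,9)=78 f(13,11)=13 f(13,13)=1
t=14: f(14,-4)=1638 f(14,-2)=2912 f(14,0)=3418 f(14,2)=3002 f(14,4)=2002 f(14,6)=1001 f(14,8)=364 f(14,10)=91 f(14,12)=14 f(14,14)=1
t=15: f(15,-5)=1638 f(15,-3)=4550 f(15,-1)=6330 f(15,1)=6420 f(15,3)=5004 f(15,5)=3003 f(15,7)=1365 f(15,9)=455 f(15,11)=105 f(15,13)=15 f(15,15)=1
Σ_s f(15,s) = 28886
P = 28886/32768 = 14443/16384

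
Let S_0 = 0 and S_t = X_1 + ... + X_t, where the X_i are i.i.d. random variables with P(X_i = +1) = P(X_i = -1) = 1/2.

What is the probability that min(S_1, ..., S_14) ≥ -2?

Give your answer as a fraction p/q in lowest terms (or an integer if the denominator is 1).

Let f(t,s) = #length-t paths at position s with S_1..S_t all ≥ -2.
f(t,s) = f(t-1,s-1) + f(t-1,s+1) for s ≥ -2; f(t,s) = 0 for s < -2.
t=0: f(0,0)=1
t=1: f(1,-1)=1 f(1,1)=1
t=2: f(2,-2)=1 f(2,0)=2 f(2,2)=1
t=3: f(3,-1)=3 f(3,1)=3 f(3,3)=1
t=4: f(4,-2)=3 f(4,0)=6 f(4,2)=4 f(4,4)=1
t=5: f(5,-1)=9 f(5,1)=10 f(5,3)=5 f(5,5)=1
t=6: f(6,-2)=9 f(6,0)=19 f(6,2)=15 f(6,4)=6 f(6,6)=1
t=7: f(7,-1)=28 f(7,1)=34 f(7,3)=21 f(7,5)=7 f(7,7)=1
t=8: f(8,-2)=28 f(8,0)=62 f(8,2)=55 f(8,4)=28 f(8,6)=8 f(8,8)=1
t=9: f(9,-1)=90 f(9,1)=117 f(9,3)=83 f(9,5)=36 f(9,7)=9 f(9,9)=1
t=10: f(10,-2)=90 f(10,0)=207 f(10,2)=200 f(10,4)=119 f(10,6)=45 f(10,8)=10 f(10,10)=1
t=11: f(11,-1)=297 f(11,1)=407 f(11,3)=319 f(11,5)=164 f(11,7)=55 f(11,9)=11 f(11,11)=1
t=12: f(12,-2)=297 f(12,0)=704 f(12,2)=726 f(12,4)=483 f(12,6)=219 f(12,8)=66 f(12,10)=12 f(12,12)=1
t=13: f(13,-1)=1001 f(13,1)=1430 f(13,3)=1209 f(13,5)=702 f(13,7)=285 f(13,9)=78 f(13,11)=13 f(13,13)=1
t=14: f(14,-2)=1001 f(14,0)=2431 f(14,2)=2639 f(14,4)=1911 f(14,6)=987 f(14,8)=363 f(14,10)=91 f(14,12)=14 f(14,14)=1
Σ_s f(14,s) = 9438
P = 9438/16384 = 4719/8192

Answer: 4719/8192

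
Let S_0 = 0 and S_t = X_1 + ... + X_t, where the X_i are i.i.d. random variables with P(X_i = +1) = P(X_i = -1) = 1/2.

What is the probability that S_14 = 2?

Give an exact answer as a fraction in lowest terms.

To reach position 2 after 14 steps: need 8 steps of +1 and 6 of -1.
Favorable paths: C(14,8) = 3003
Total paths: 2^14 = 16384
P = 3003/16384 = 3003/16384

Answer: 3003/16384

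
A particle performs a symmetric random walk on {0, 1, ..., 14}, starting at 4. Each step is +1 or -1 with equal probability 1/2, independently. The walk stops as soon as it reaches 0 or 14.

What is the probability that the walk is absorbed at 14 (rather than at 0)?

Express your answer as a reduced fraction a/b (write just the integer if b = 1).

Symmetric walk (p = 1/2): the harmonic-function argument gives P(hit 14 before 0 | start at 4) = a/N.
P = 4/14 = 2/7

Answer: 2/7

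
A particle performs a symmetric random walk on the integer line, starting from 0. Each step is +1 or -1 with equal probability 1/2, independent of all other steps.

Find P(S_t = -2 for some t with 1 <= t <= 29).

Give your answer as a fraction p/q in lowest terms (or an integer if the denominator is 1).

Count via complement. Let g(t,s) = #length-t paths at position s with S_1..S_t all ≠ -2.
g(t,s) = g(t-1,s-1) + g(t-1,s+1) for s ≠ -2; g(t,-2) = 0.
t=0: g(0,0)=1
t=1: g(1,-1)=1 g(1,1)=1
t=2: g(2,0)=2 g(2,2)=1
t=3: g(3,-1)=2 g(3,1)=3 g(3,3)=1
t=4: g(4,0)=5 g(4,2)=4 g(4,4)=1
t=5: g(5,-1)=5 g(5,1)=9 g(5,3)=5 g(5,5)=1
t=6: g(6,0)=14 g(6,2)=14 g(6,4)=6 g(6,6)=1
t=7: g(7,-1)=14 g(7,1)=28 g(7,3)=20 g(7,5)=7 g(7,7)=1
t=8: g(8,0)=42 g(8,2)=48 g(8,4)=27 g(8,6)=8 g(8,8)=1
t=9: g(9,-1)=42 g(9,1)=90 g(9,3)=75 g(9,5)=35 g(9,7)=9 g(9,9)=1
t=10: g(10,0)=132 g(10,2)=165 g(10,4)=110 g(10,6)=44 g(10,8)=10 g(10,10)=1
t=11: g(11,-1)=132 g(11,1)=297 g(11,3)=275 g(11,5)=154 g(11,7)=54 g(11,9)=11 g(11,11)=1
t=12: g(12,0)=429 g(12,2)=572 g(12,4)=429 g(12,6)=208 g(12,8)=65 g(12,10)=12 g(12,12)=1
t=13: g(13,-1)=429 g(13,1)=1001 g(13,3)=1001 g(13,5)=637 g(13,7)=273 g(13,9)=77 g(13,11)=13 g(13,13)=1
t=14: g(14,0)=1430 g(14,2)=2002 g(14,4)=1638 g(14,6)=910 g(14,8)=350 g(14,10)=90 g(14,12)=14 g(14,14)=1
t=15: g(15,-1)=1430 g(15,1)=3432 g(15,3)=3640 g(15,5)=2548 g(15,7)=1260 g(15,9)=440 g(15,11)=104 g(15,13)=15 g(15,15)=1
t=16: g(16,0)=4862 g(16,2)=7072 g(16,4)=6188 g(16,6)=3808 g(16,8)=1700 g(16,10)=544 g(16,12)=119 g(16,14)=16 g(16,16)=1
t=17: g(17,-1)=4862 g(17,1)=11934 g(17,3)=13260 g(17,5)=9996 g(17,7)=5508 g(17,9)=2244 g(17,11)=663 g(17,13)=135 g(17,15)=17 g(17,17)=1
t=18: g(18,0)=16796 g(18,2)=25194 g(18,4)=23256 g(18,6)=15504 g(18,8)=7752 g(18,10)=2907 g(18,12)=798 g(18,14)=152 g(18,16)=18 g(18,18)=1
t=19: g(19,-1)=16796 g(19,1)=41990 g(19,3)=48450 g(19,5)=38760 g(19,7)=23256 g(19,9)=10659 g(19,11)=3705 g(19,13)=950 g(19,15)=170 g(19,17)=19 g(19,19)=1
t=20: g(20,0)=58786 g(20,2)=90440 g(20,4)=87210 g(20,6)=62016 g(20,8)=33915 g(20,10)=14364 g(20,12)=4655 g(20,14)=1120 g(20,16)=189 g(20,18)=20 g(20,20)=1
t=21: g(21,-1)=58786 g(21,1)=149226 g(21,3)=177650 g(21,5)=149226 g(21,7)=95931 g(21,9)=48279 g(21,11)=19019 g(21,13)=5775 g(21,15)=1309 g(21,17)=209 g(21,19)=21 g(21,21)=1
t=22: g(22,0)=208012 g(22,2)=326876 g(22,4)=326876 g(22,6)=245157 g(22,8)=144210 g(22,10)=67298 g(22,12)=24794 g(22,14)=7084 g(22,16)=1518 g(22,18)=230 g(22,20)=22 g(22,22)=1
t=23: g(23,-1)=208012 g(23,1)=534888 g(23,3)=653752 g(23,5)=572033 g(23,7)=389367 g(23,9)=211508 g(23,11)=92092 g(23,13)=31878 g(23,15)=8602 g(23,17)=1748 g(23,19)=252 g(23,21)=23 g(23,23)=1
t=24: g(24,0)=742900 g(24,2)=1188640 g(24,4)=1225785 g(24,6)=961400 g(24,8)=600875 g(24,10)=303600 g(24,12)=123970 g(24,14)=40480 g(24,16)=10350 g(24,18)=2000 g(24,20)=275 g(24,22)=24 g(24,24)=1
t=25: g(25,-1)=742900 g(25,1)=1931540 g(25,3)=2414425 g(25,5)=2187185 g(25,7)=1562275 g(25,9)=904475 g(25,11)=427570 g(25,13)=164450 g(25,15)=50830 g(25,17)=12350 g(25,19)=2275 g(25,21)=299 g(25,23)=25 g(25,25)=1
t=26: g(26,0)=2674440 g(26,2)=4345965 g(26,4)=4601610 g(26,6)=3749460 g(26,8)=2466750 g(26,10)=1332045 g(26,12)=592020 g(26,14)=215280 g(26,16)=63180 g(26,18)=14625 g(26,20)=2574 g(26,22)=324 g(26,24)=26 g(26,26)=1
t=27: g(27,-1)=2674440 g(27,1)=7020405 g(27,3)=8947575 g(27,5)=8351070 g(27,7)=6216210 g(27,9)=3798795 g(27,11)=1924065 g(27,13)=807300 g(27,15)=278460 g(27,17)=77805 g(27,19)=17199 g(27,21)=2898 g(27,23)=350 g(27,25)=27 g(27,27)=1
t=28: g(28,0)=9694845 g(28,2)=15967980 g(28,4)=17298645 g(28,6)=14567280 g(28,8)=10015005 g(28,10)=5722860 g(28,12)=2731365 g(28,14)=1085760 g(28,16)=356265 g(28,18)=95004 g(28,20)=20097 g(28,22)=3248 g(28,24)=377 g(28,26)=28 g(28,28)=1
t=29: g(29,-1)=9694845 g(29,1)=25662825 g(29,3)=33266625 g(29,5)=31865925 g(29,7)=24582285 g(29,9)=15737865 g(29,11)=8454225 g(29,13)=3817125 g(29,15)=1442025 g(29,17)=451269 g(29,19)=115101 g(29,21)=23345 g(29,23)=3625 g(29,25)=405 g(29,27)=29 g(29,29)=1
Paths never hitting -2: Σ_s g(29,s) = 155117520
Paths hitting -2: 2^29 - 155117520 = 381753392
P = 381753392/536870912 = 23859587/33554432

Answer: 23859587/33554432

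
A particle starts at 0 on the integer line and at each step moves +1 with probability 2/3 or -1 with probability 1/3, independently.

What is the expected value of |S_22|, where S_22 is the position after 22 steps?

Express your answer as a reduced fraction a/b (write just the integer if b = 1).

Answer: 236264907934/31381059609

Derivation:
S_22 takes values m ≡ 0 (mod 2) with |m| ≤ 22; P(S_22=m) = C(22,(22+m)/2) · (2/3)^((22+m)/2) · (1/3)^((22-m)/2).
Distribution: P(S=-22)=1/31381059609, P(S=-20)=44/31381059609, P(S=-18)=308/10460353203, P(S=-16)=12320/31381059609, P(S=-14)=117040/31381059609, P(S=-12)=93632/3486784401, P(S=-10)=1591744/10460353203, P(S=-8)=7276544/10460353203, P(S=-6)=9095680/3486784401, P(S=-4)=254679040/31381059609, P(S=-2)=662165504/31381059609, P(S=0)=481574912/10460353203, P(S=2)=2648662016/31381059609, P(S=4)=4074864640/31381059609, P(S=6)=582123520/3486784401, P(S=8)=1862795264/10460353203, P(S=10)=1629945856/10460353203, P(S=12)=383516672/3486784401, P(S=14)=1917583360/31381059609, P(S=16)=807403520/31381059609, P(S=18)=80740352/10460353203, P(S=20)=46137344/31381059609, P(S=22)=4194304/31381059609
E[|S_22|] = Σ_m |m|·P(S_22=m) = 236264907934/31381059609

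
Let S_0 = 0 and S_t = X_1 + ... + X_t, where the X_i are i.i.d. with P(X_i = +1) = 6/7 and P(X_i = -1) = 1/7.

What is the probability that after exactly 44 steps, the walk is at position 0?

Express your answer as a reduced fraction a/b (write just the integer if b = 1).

To be at 0 after 44 steps: need exactly 22 steps of +1 and 22 of -1.
Number of such sequences: C(44,22) = 2104098963720
Each has probability (6/7)^22 · (1/7)^22 = 131621703842267136/15286700631942576193765185769276826401
P = 2104098963720 · 131621703842267136/15286700631942576193765185769276826401 = 276945090657575023193012305920/15286700631942576193765185769276826401

Answer: 276945090657575023193012305920/15286700631942576193765185769276826401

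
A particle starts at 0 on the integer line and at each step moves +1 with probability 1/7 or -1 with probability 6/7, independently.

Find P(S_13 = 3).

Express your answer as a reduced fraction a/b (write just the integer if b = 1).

Answer: 10007712/96889010407

Derivation:
To reach position 3 after 13 steps: need 8 steps of +1 and 5 steps of -1.
Number of such sequences: C(13,8) = 1287
Each has probability (1/7)^8 · (6/7)^5 = 7776/96889010407
P = 1287 · 7776/96889010407 = 10007712/96889010407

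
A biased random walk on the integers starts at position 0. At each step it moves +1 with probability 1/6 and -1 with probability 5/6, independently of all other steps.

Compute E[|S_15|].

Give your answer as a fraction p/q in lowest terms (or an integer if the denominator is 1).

S_15 takes values m ≡ 1 (mod 2) with |m| ≤ 15; P(S_15=m) = C(15,(15+m)/2) · (1/6)^((15+m)/2) · (5/6)^((15-m)/2).
Distribution: P(S=-15)=30517578125/470184984576, P(S=-13)=30517578125/156728328192, P(S=-11)=42724609375/156728328192, P(S=-9)=111083984375/470184984576, P(S=-7)=22216796875/156728328192, P(S=-5)=9775390625/156728328192, P(S=-3)=9775390625/470184984576, P(S=-1)=279296875/52242776064, P(S=1)=55859375/52242776064, P(S=3)=78203125/470184984576, P(S=5)=3128125/156728328192, P(S=7)=284375/156728328192, P(S=9)=56875/470184984576, P(S=11)=875/156728328192, P(S=13)=25/156728328192, P(S=15)=1/470184984576
E[|S_15|] = Σ_m |m|·P(S_15=m) = 10887572695/1088391168

Answer: 10887572695/1088391168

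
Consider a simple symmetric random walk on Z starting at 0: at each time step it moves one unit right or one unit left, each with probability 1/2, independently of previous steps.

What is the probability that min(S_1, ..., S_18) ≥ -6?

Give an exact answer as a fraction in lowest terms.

Answer: 14807/16384

Derivation:
Let f(t,s) = #length-t paths at position s with S_1..S_t all ≥ -6.
f(t,s) = f(t-1,s-1) + f(t-1,s+1) for s ≥ -6; f(t,s) = 0 for s < -6.
t=0: f(0,0)=1
t=1: f(1,-1)=1 f(1,1)=1
t=2: f(2,-2)=1 f(2,0)=2 f(2,2)=1
t=3: f(3,-3)=1 f(3,-1)=3 f(3,1)=3 f(3,3)=1
t=4: f(4,-4)=1 f(4,-2)=4 f(4,0)=6 f(4,2)=4 f(4,4)=1
t=5: f(5,-5)=1 f(5,-3)=5 f(5,-1)=10 f(5,1)=10 f(5,3)=5 f(5,5)=1
t=6: f(6,-6)=1 f(6,-4)=6 f(6,-2)=15 f(6,0)=20 f(6,2)=15 f(6,4)=6 f(6,6)=1
t=7: f(7,-5)=7 f(7,-3)=21 f(7,-1)=35 f(7,1)=35 f(7,3)=21 f(7,5)=7 f(7,7)=1
t=8: f(8,-6)=7 f(8,-4)=28 f(8,-2)=56 f(8,0)=70 f(8,2)=56 f(8,4)=28 f(8,6)=8 f(8,8)=1
t=9: f(9,-5)=35 f(9,-3)=84 f(9,-1)=126 f(9,1)=126 f(9,3)=84 f(9,5)=36 f(9,7)=9 f(9,9)=1
t=10: f(10,-6)=35 f(10,-4)=119 f(10,-2)=210 f(10,0)=252 f(10,2)=210 f(10,4)=120 f(10,6)=45 f(10,8)=10 f(10,10)=1
t=11: f(11,-5)=154 f(11,-3)=329 f(11,-1)=462 f(11,1)=462 f(11,3)=330 f(11,5)=165 f(11,7)=55 f(11,9)=11 f(11,11)=1
t=12: f(12,-6)=154 f(12,-4)=483 f(12,-2)=791 f(12,0)=924 f(12,2)=792 f(12,4)=495 f(12,6)=220 f(12,8)=66 f(12,10)=12 f(12,12)=1
t=13: f(13,-5)=637 f(13,-3)=1274 f(13,-1)=1715 f(13,1)=1716 f(13,3)=1287 f(13,5)=715 f(13,7)=286 f(13,9)=78 f(13,11)=13 f(13,13)=1
t=14: f(14,-6)=637 f(14,-4)=1911 f(14,-2)=2989 f(14,0)=3431 f(14,2)=3003 f(14,4)=2002 f(14,6)=1001 f(14,8)=364 f(14,10)=91 f(14,12)=14 f(14,14)=1
t=15: f(15,-5)=2548 f(15,-3)=4900 f(15,-1)=6420 f(15,1)=6434 f(15,3)=5005 f(15,5)=3003 f(15,7)=1365 f(15,9)=455 f(15,11)=105 f(15,13)=15 f(15,15)=1
t=16: f(16,-6)=2548 f(16,-4)=7448 f(16,-2)=11320 f(16,0)=12854 f(16,2)=11439 f(16,4)=8008 f(16,6)=4368 f(16,8)=1820 f(16,10)=560 f(16,12)=120 f(16,14)=16 f(16,16)=1
t=17: f(17,-5)=9996 f(17,-3)=18768 f(17,-1)=24174 f(17,1)=24293 f(17,3)=19447 f(17,5)=12376 f(17,7)=6188 f(17,9)=2380 f(17,11)=680 f(17,13)=136 f(17,15)=17 f(17,17)=1
t=18: f(18,-6)=9996 f(18,-4)=28764 f(18,-2)=42942 f(18,0)=48467 f(18,2)=43740 f(18,4)=31823 f(18,6)=18564 f(18,8)=8568 f(18,10)=3060 f(18,12)=816 f(18,14)=153 f(18,16)=18 f(18,18)=1
Σ_s f(18,s) = 236912
P = 236912/262144 = 14807/16384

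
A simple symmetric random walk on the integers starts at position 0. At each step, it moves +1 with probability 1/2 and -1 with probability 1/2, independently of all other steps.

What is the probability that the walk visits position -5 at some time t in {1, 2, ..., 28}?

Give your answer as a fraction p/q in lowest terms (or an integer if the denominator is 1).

Count via complement. Let g(t,s) = #length-t paths at position s with S_1..S_t all ≠ -5.
g(t,s) = g(t-1,s-1) + g(t-1,s+1) for s ≠ -5; g(t,-5) = 0.
t=0: g(0,0)=1
t=1: g(1,-1)=1 g(1,1)=1
t=2: g(2,-2)=1 g(2,0)=2 g(2,2)=1
t=3: g(3,-3)=1 g(3,-1)=3 g(3,1)=3 g(3,3)=1
t=4: g(4,-4)=1 g(4,-2)=4 g(4,0)=6 g(4,2)=4 g(4,4)=1
t=5: g(5,-3)=5 g(5,-1)=10 g(5,1)=10 g(5,3)=5 g(5,5)=1
t=6: g(6,-4)=5 g(6,-2)=15 g(6,0)=20 g(6,2)=15 g(6,4)=6 g(6,6)=1
t=7: g(7,-3)=20 g(7,-1)=35 g(7,1)=35 g(7,3)=21 g(7,5)=7 g(7,7)=1
t=8: g(8,-4)=20 g(8,-2)=55 g(8,0)=70 g(8,2)=56 g(8,4)=28 g(8,6)=8 g(8,8)=1
t=9: g(9,-3)=75 g(9,-1)=125 g(9,1)=126 g(9,3)=84 g(9,5)=36 g(9,7)=9 g(9,9)=1
t=10: g(10,-4)=75 g(10,-2)=200 g(10,0)=251 g(10,2)=210 g(10,4)=120 g(10,6)=45 g(10,8)=10 g(10,10)=1
t=11: g(11,-3)=275 g(11,-1)=451 g(11,1)=461 g(11,3)=330 g(11,5)=165 g(11,7)=55 g(11,9)=11 g(11,11)=1
t=12: g(12,-4)=275 g(12,-2)=726 g(12,0)=912 g(12,2)=791 g(12,4)=495 g(12,6)=220 g(12,8)=66 g(12,10)=12 g(12,12)=1
t=13: g(13,-3)=1001 g(13,-1)=1638 g(13,1)=1703 g(13,3)=1286 g(13,5)=715 g(13,7)=286 g(13,9)=78 g(13,11)=13 g(13,13)=1
t=14: g(14,-4)=1001 g(14,-2)=2639 g(14,0)=3341 g(14,2)=2989 g(14,4)=2001 g(14,6)=1001 g(14,8)=364 g(14,10)=91 g(14,12)=14 g(14,14)=1
t=15: g(15,-3)=3640 g(15,-1)=5980 g(15,1)=6330 g(15,3)=4990 g(15,5)=3002 g(15,7)=1365 g(15,9)=455 g(15,11)=105 g(15,13)=15 g(15,15)=1
t=16: g(16,-4)=3640 g(16,-2)=9620 g(16,0)=12310 g(16,2)=11320 g(16,4)=7992 g(16,6)=4367 g(16,8)=1820 g(16,10)=560 g(16,12)=120 g(16,14)=16 g(16,16)=1
t=17: g(17,-3)=13260 g(17,-1)=21930 g(17,1)=23630 g(17,3)=19312 g(17,5)=12359 g(17,7)=6187 g(17,9)=2380 g(17,11)=680 g(17,13)=136 g(17,15)=17 g(17,17)=1
t=18: g(18,-4)=13260 g(18,-2)=35190 g(18,0)=45560 g(18,2)=42942 g(18,4)=31671 g(18,6)=18546 g(18,8)=8567 g(18,10)=3060 g(18,12)=816 g(18,14)=153 g(18,16)=18 g(18,18)=1
t=19: g(19,-3)=48450 g(19,-1)=80750 g(19,1)=88502 g(19,3)=74613 g(19,5)=50217 g(19,7)=27113 g(19,9)=11627 g(19,11)=3876 g(19,13)=969 g(19,15)=171 g(19,17)=19 g(19,19)=1
t=20: g(20,-4)=48450 g(20,-2)=129200 g(20,0)=169252 g(20,2)=163115 g(20,4)=124830 g(20,6)=77330 g(20,8)=38740 g(20,10)=15503 g(20,12)=4845 g(20,14)=1140 g(20,16)=190 g(20,18)=20 g(20,20)=1
t=21: g(21,-3)=177650 g(21,-1)=298452 g(21,1)=332367 g(21,3)=287945 g(21,5)=202160 g(21,7)=116070 g(21,9)=54243 g(21,11)=20348 g(21,13)=5985 g(21,15)=1330 g(21,17)=210 g(21,19)=21 g(21,21)=1
t=22: g(22,-4)=177650 g(22,-2)=476102 g(22,0)=630819 g(22,2)=620312 g(22,4)=490105 g(22,6)=318230 g(22,8)=170313 g(22,10)=74591 g(22,12)=26333 g(22,14)=7315 g(22,16)=1540 g(22,18)=231 g(22,20)=22 g(22,22)=1
t=23: g(23,-3)=653752 g(23,-1)=1106921 g(23,1)=1251131 g(23,3)=1110417 g(23,5)=808335 g(23,7)=488543 g(23,9)=244904 g(23,11)=100924 g(23,13)=33648 g(23,15)=8855 g(23,17)=1771 g(23,19)=253 g(23,21)=23 g(23,23)=1
t=24: g(24,-4)=653752 g(24,-2)=1760673 g(24,0)=2358052 g(24,2)=2361548 g(24,4)=1918752 g(24,6)=1296878 g(24,8)=733447 g(24,10)=345828 g(24,12)=134572 g(24,14)=42503 g(24,16)=10626 g(24,18)=2024 g(24,20)=276 g(24,22)=24 g(24,24)=1
t=25: g(25,-3)=2414425 g(25,-1)=4118725 g(25,1)=4719600 g(25,3)=4280300 g(25,5)=3215630 g(25,7)=2030325 g(25,9)=1079275 g(25,11)=480400 g(25,13)=177075 g(25,15)=53129 g(25,17)=12650 g(25,19)=2300 g(25,21)=300 g(25,23)=25 g(25,25)=1
t=26: g(26,-4)=2414425 g(26,-2)=6533150 g(26,0)=8838325 g(26,2)=8999900 g(26,4)=7495930 g(26,6)=5245955 g(26,8)=3109600 g(26,10)=1559675 g(26,12)=657475 g(26,14)=230204 g(26,16)=65779 g(26,18)=14950 g(26,20)=2600 g(26,22)=325 g(26,24)=26 g(26,26)=1
t=27: g(27,-3)=8947575 g(27,-1)=15371475 g(27,1)=17838225 g(27,3)=16495830 g(27,5)=12741885 g(27,7)=8355555 g(27,9)=4669275 g(27,11)=2217150 g(27,13)=887679 g(27,15)=295983 g(27,17)=80729 g(27,19)=17550 g(27,21)=2925 g(27,23)=351 g(27,25)=27 g(27,27)=1
t=28: g(28,-4)=8947575 g(28,-2)=24319050 g(28,0)=33209700 g(28,2)=34334055 g(28,4)=29237715 g(28,6)=21097440 g(28,8)=13024830 g(28,10)=6886425 g(28,12)=3104829 g(28,14)=1183662 g(28,16)=376712 g(28,18)=98279 g(28,20)=20475 g(28,22)=3276 g(28,24)=378 g(28,26)=28 g(28,28)=1
Paths never hitting -5: Σ_s g(28,s) = 175844430
Paths hitting -5: 2^28 - 175844430 = 92591026
P = 92591026/268435456 = 46295513/134217728

Answer: 46295513/134217728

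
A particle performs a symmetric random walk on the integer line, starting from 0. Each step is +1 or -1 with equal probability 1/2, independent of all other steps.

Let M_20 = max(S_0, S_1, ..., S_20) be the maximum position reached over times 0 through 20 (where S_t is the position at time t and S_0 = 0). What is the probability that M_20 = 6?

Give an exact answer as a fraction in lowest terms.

Let M_20 = max(S_0,...,S_20). Use the reflection principle: for j ≥ 1, #{paths with M_20 ≥ j} = #{S_20 ≥ j} + #{S_20 ≥ j+1}.
By reflection, #{M_20 ≥ 6} = #{S_20 ≥ 6} + #{S_20 ≥ 7} = 137980 + 60460 = 198440.
#{M_20 ≥ 7} = #{S_20 ≥ 7} + #{S_20 ≥ 8} = 60460 + 60460 = 120920.
#{M_20 = 6} = 198440 - 120920 = 77520.
P(M_20 = 6) = 77520/1048576 = 4845/65536

Answer: 4845/65536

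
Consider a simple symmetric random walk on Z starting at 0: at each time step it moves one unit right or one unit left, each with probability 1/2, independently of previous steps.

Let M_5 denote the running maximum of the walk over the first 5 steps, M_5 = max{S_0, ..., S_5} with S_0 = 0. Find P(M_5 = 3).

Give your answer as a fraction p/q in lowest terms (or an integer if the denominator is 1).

Answer: 5/32

Derivation:
Let M_5 = max(S_0,...,S_5). Use the reflection principle: for j ≥ 1, #{paths with M_5 ≥ j} = #{S_5 ≥ j} + #{S_5 ≥ j+1}.
By reflection, #{M_5 ≥ 3} = #{S_5 ≥ 3} + #{S_5 ≥ 4} = 6 + 1 = 7.
#{M_5 ≥ 4} = #{S_5 ≥ 4} + #{S_5 ≥ 5} = 1 + 1 = 2.
#{M_5 = 3} = 7 - 2 = 5.
P(M_5 = 3) = 5/32 = 5/32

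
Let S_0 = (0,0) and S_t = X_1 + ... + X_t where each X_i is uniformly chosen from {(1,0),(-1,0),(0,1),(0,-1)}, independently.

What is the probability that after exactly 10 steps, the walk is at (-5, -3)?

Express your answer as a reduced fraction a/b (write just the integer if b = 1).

Let h be the number of horizontal steps (so 10-h are vertical). To end at (-5,-3) need (h-5)/2 right-steps and ((10-h)-3)/2 up-steps.
Sum over h with 5 ≤ h ≤ 7, h ≡ 1 (mod 2), 10-h ≡ 1 (mod 2):
h=5: C(10,5)·C(5,0)·C(5,1) = 252·1·5 = 1260
h=7: C(10,7)·C(7,1)·C(3,0) = 120·7·1 = 840
Total favorable: 2100
Total paths: 4^10 = 1048576
P = 2100/1048576 = 525/262144

Answer: 525/262144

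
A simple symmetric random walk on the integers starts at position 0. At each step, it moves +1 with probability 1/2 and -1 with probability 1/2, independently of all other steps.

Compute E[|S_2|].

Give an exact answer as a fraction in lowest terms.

Answer: 1

Derivation:
S_2 takes values m ≡ 0 (mod 2) with |m| ≤ 2; P(S_2=m) = C(2,(2+m)/2)/2^2.
Total paths: 2^2 = 4
Distribution: P(S=-2)=1/4, P(S=0)=2/4, P(S=2)=1/4
E[|S_2|] = Σ_m |m|·P(S_2=m) = 4/4 = 1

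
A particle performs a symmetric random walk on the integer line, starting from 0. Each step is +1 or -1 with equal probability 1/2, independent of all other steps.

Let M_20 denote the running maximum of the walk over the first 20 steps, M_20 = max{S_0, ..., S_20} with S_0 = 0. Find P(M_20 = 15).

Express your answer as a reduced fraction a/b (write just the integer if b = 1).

Let M_20 = max(S_0,...,S_20). Use the reflection principle: for j ≥ 1, #{paths with M_20 ≥ j} = #{S_20 ≥ j} + #{S_20 ≥ j+1}.
By reflection, #{M_20 ≥ 15} = #{S_20 ≥ 15} + #{S_20 ≥ 16} = 211 + 211 = 422.
#{M_20 ≥ 16} = #{S_20 ≥ 16} + #{S_20 ≥ 17} = 211 + 21 = 232.
#{M_20 = 15} = 422 - 232 = 190.
P(M_20 = 15) = 190/1048576 = 95/524288

Answer: 95/524288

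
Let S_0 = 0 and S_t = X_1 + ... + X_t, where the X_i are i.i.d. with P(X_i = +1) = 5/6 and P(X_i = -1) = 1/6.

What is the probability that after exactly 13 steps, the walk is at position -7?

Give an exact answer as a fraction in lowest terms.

Answer: 17875/6530347008

Derivation:
To reach position -7 after 13 steps: need 3 steps of +1 and 10 steps of -1.
Number of such sequences: C(13,3) = 286
Each has probability (5/6)^3 · (1/6)^10 = 125/13060694016
P = 286 · 125/13060694016 = 17875/6530347008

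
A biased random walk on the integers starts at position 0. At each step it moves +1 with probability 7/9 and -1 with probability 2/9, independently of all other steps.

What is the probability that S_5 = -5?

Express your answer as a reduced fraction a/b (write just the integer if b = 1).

To reach position -5 after 5 steps: need 0 steps of +1 and 5 steps of -1.
Number of such sequences: C(5,0) = 1
Each has probability (7/9)^0 · (2/9)^5 = 32/59049
P = 1 · 32/59049 = 32/59049

Answer: 32/59049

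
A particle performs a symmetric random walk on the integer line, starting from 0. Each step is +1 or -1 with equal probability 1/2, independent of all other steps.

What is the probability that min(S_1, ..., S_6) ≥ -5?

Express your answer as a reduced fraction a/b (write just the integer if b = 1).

Answer: 63/64

Derivation:
Let f(t,s) = #length-t paths at position s with S_1..S_t all ≥ -5.
f(t,s) = f(t-1,s-1) + f(t-1,s+1) for s ≥ -5; f(t,s) = 0 for s < -5.
t=0: f(0,0)=1
t=1: f(1,-1)=1 f(1,1)=1
t=2: f(2,-2)=1 f(2,0)=2 f(2,2)=1
t=3: f(3,-3)=1 f(3,-1)=3 f(3,1)=3 f(3,3)=1
t=4: f(4,-4)=1 f(4,-2)=4 f(4,0)=6 f(4,2)=4 f(4,4)=1
t=5: f(5,-5)=1 f(5,-3)=5 f(5,-1)=10 f(5,1)=10 f(5,3)=5 f(5,5)=1
t=6: f(6,-4)=6 f(6,-2)=15 f(6,0)=20 f(6,2)=15 f(6,4)=6 f(6,6)=1
Σ_s f(6,s) = 63
P = 63/64 = 63/64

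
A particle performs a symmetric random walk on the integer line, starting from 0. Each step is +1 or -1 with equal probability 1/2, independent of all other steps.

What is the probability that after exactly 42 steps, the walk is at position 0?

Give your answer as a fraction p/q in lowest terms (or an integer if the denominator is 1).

Answer: 67282234305/549755813888

Derivation:
To return to 0 after 42 steps: need exactly 21 steps of +1 and 21 of -1.
Favorable paths: C(42,21) = 538257874440
Total paths: 2^42 = 4398046511104
P = 538257874440/4398046511104 = 67282234305/549755813888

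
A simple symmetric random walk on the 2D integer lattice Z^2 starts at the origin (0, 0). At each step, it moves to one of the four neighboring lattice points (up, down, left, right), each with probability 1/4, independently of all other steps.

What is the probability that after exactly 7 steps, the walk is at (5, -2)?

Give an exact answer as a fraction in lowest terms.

Let h be the number of horizontal steps (so 7-h are vertical). To end at (5,-2) need (h+5)/2 right-steps and ((7-h)-2)/2 up-steps.
Sum over h with 5 ≤ h ≤ 5, h ≡ 1 (mod 2), 7-h ≡ 0 (mod 2):
h=5: C(7,5)·C(5,5)·C(2,0) = 21·1·1 = 21
Total favorable: 21
Total paths: 4^7 = 16384
P = 21/16384 = 21/16384

Answer: 21/16384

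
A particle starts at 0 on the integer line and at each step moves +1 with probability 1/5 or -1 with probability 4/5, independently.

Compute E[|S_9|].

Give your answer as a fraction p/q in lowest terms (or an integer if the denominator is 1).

S_9 takes values m ≡ 1 (mod 2) with |m| ≤ 9; P(S_9=m) = C(9,(9+m)/2) · (1/5)^((9+m)/2) · (4/5)^((9-m)/2).
Distribution: P(S=-9)=262144/1953125, P(S=-7)=589824/1953125, P(S=-5)=589824/1953125, P(S=-3)=344064/1953125, P(S=-1)=129024/1953125, P(S=1)=32256/1953125, P(S=3)=5376/1953125, P(S=5)=576/1953125, P(S=7)=36/1953125, P(S=9)=1/1953125
E[|S_9|] = Σ_m |m|·P(S_9=m) = 425997/78125

Answer: 425997/78125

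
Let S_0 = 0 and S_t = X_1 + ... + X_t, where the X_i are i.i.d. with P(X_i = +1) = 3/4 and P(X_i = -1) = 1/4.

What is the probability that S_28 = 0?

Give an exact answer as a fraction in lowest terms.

Answer: 23984556773175/9007199254740992

Derivation:
To be at 0 after 28 steps: need exactly 14 steps of +1 and 14 of -1.
Number of such sequences: C(28,14) = 40116600
Each has probability (3/4)^14 · (1/4)^14 = 4782969/72057594037927936
P = 40116600 · 4782969/72057594037927936 = 23984556773175/9007199254740992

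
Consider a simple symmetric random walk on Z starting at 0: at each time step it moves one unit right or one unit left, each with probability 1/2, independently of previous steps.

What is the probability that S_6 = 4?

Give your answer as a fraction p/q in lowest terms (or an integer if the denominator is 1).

To reach position 4 after 6 steps: need 5 steps of +1 and 1 of -1.
Favorable paths: C(6,5) = 6
Total paths: 2^6 = 64
P = 6/64 = 3/32

Answer: 3/32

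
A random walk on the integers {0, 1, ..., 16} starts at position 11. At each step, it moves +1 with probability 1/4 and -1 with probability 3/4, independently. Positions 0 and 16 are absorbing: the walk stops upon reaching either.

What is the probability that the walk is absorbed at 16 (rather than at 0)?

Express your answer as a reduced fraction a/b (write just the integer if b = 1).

Biased walk: p = 1/4, q = 3/4, r = q/p = 3
Gambler's ruin: P(hit 16 before 0 | start at 11) = (1 - r^a)/(1 - r^N)
r^11 = 177147; r^16 = 43046721
P = (1 - 177147) / (1 - 43046721) = -177146 / -43046720 = 88573/21523360

Answer: 88573/21523360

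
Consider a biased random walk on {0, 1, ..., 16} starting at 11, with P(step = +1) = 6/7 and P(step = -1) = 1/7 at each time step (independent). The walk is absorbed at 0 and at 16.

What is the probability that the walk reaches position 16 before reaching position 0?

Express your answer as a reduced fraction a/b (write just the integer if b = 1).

Answer: 564221979936/564221981491

Derivation:
Biased walk: p = 6/7, q = 1/7, r = q/p = 1/6
Gambler's ruin: P(hit 16 before 0 | start at 11) = (1 - r^a)/(1 - r^N)
r^11 = 1/362797056; r^16 = 1/2821109907456
P = (1 - 1/362797056) / (1 - 1/2821109907456) = 362797055/362797056 / 2821109907455/2821109907456 = 564221979936/564221981491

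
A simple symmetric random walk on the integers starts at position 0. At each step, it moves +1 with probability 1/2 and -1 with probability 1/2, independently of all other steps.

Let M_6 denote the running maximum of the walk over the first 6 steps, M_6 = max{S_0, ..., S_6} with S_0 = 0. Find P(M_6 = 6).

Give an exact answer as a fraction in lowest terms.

Answer: 1/64

Derivation:
Let M_6 = max(S_0,...,S_6). Use the reflection principle: for j ≥ 1, #{paths with M_6 ≥ j} = #{S_6 ≥ j} + #{S_6 ≥ j+1}.
By reflection, #{M_6 ≥ 6} = #{S_6 ≥ 6} + #{S_6 ≥ 7} = 1 + 0 = 1.
#{M_6 ≥ 7} = #{S_6 ≥ 7} + #{S_6 ≥ 8} = 0 + 0 = 0.
#{M_6 = 6} = 1 - 0 = 1.
P(M_6 = 6) = 1/64 = 1/64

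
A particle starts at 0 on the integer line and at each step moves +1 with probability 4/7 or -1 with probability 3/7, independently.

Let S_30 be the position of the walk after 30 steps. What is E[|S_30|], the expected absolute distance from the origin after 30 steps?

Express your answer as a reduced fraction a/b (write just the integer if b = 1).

Answer: 126235666467801686446146030/22539340290692258087863249

Derivation:
S_30 takes values m ≡ 0 (mod 2) with |m| ≤ 30; P(S_30=m) = C(30,(30+m)/2) · (4/7)^((30+m)/2) · (3/7)^((30-m)/2).
Distribution: P(S=-30)=205891132094649/22539340290692258087863249, P(S=-28)=8235645283785960/22539340290692258087863249, P(S=-26)=159222475486528560/22539340290692258087863249, P(S=-24)=283062178642717440/3219905755813179726837607, P(S=-22)=2547559607784456960/3219905755813179726837607, P(S=-20)=17663079947305568256/3219905755813179726837607, P(S=-18)=98128221929475379200/3219905755813179726837607, P(S=-16)=3140103101743212134400/22539340290692258087863249, P(S=-14)=12037061890015646515200/22539340290692258087863249, P(S=-12)=39231905419310255308800/22539340290692258087863249, P(S=-10)=15692762167724102123520/3219905755813179726837607, P(S=-8)=38043059800543277875200/3219905755813179726837607, P(S=-6)=80313126245591364403200/3219905755813179726837607, P(S=-4)=148270386914937903513600/3219905755813179726837607, P(S=-2)=1680397718369296239820800/22539340290692258087863249, P(S=0)=2389898977236332429967360/22539340290692258087863249, P(S=2)=2987373721545415537459200/22539340290692258087863249, P(S=4)=468607642595359299993600/3219905755813179726837607, P(S=6)=451251803980716362956800/3219905755813179726837607, P(S=8)=380001519141655884595200/3219905755813179726837607, P(S=10)=278667780703880982036480/3219905755813179726837607, P(S=12)=1238523469795026586828800/22539340290692258087863249, P(S=14)=675558256251832683724800/22539340290692258087863249, P(S=16)=313302379710994867814400/22539340290692258087863249, P(S=18)=17405687761721937100800/3219905755813179726837607, P(S=20)=5569820083751019872256/3219905755813179726837607, P(S=22)=1428158995833594839040/3219905755813179726837607, P(S=24)=282105480658487869440/3219905755813179726837607, P(S=26)=282105480658487869440/22539340290692258087863249, P(S=28)=25940733853654056960/22539340290692258087863249, P(S=30)=1152921504606846976/22539340290692258087863249
E[|S_30|] = Σ_m |m|·P(S_30=m) = 126235666467801686446146030/22539340290692258087863249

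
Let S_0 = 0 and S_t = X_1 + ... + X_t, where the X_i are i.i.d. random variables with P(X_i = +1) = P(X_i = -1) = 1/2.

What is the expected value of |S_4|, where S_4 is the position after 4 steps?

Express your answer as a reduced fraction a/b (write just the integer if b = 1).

S_4 takes values m ≡ 0 (mod 2) with |m| ≤ 4; P(S_4=m) = C(4,(4+m)/2)/2^4.
Total paths: 2^4 = 16
Distribution: P(S=-4)=1/16, P(S=-2)=4/16, P(S=0)=6/16, P(S=2)=4/16, P(S=4)=1/16
E[|S_4|] = Σ_m |m|·P(S_4=m) = 24/16 = 3/2

Answer: 3/2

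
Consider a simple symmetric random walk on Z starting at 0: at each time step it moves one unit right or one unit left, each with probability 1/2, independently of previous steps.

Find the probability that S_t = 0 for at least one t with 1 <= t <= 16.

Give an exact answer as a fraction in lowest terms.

Answer: 26333/32768

Derivation:
Count via complement. Let g(t,s) = #length-t paths at position s with S_1..S_t all ≠ 0.
g(t,s) = g(t-1,s-1) + g(t-1,s+1) for s ≠ 0; g(t,0) = 0.
t=0: g(0,0)=1
t=1: g(1,-1)=1 g(1,1)=1
t=2: g(2,-2)=1 g(2,2)=1
t=3: g(3,-3)=1 g(3,-1)=1 g(3,1)=1 g(3,3)=1
t=4: g(4,-4)=1 g(4,-2)=2 g(4,2)=2 g(4,4)=1
t=5: g(5,-5)=1 g(5,-3)=3 g(5,-1)=2 g(5,1)=2 g(5,3)=3 g(5,5)=1
t=6: g(6,-6)=1 g(6,-4)=4 g(6,-2)=5 g(6,2)=5 g(6,4)=4 g(6,6)=1
t=7: g(7,-7)=1 g(7,-5)=5 g(7,-3)=9 g(7,-1)=5 g(7,1)=5 g(7,3)=9 g(7,5)=5 g(7,7)=1
t=8: g(8,-8)=1 g(8,-6)=6 g(8,-4)=14 g(8,-2)=14 g(8,2)=14 g(8,4)=14 g(8,6)=6 g(8,8)=1
t=9: g(9,-9)=1 g(9,-7)=7 g(9,-5)=20 g(9,-3)=28 g(9,-1)=14 g(9,1)=14 g(9,3)=28 g(9,5)=20 g(9,7)=7 g(9,9)=1
t=10: g(10,-10)=1 g(10,-8)=8 g(10,-6)=27 g(10,-4)=48 g(10,-2)=42 g(10,2)=42 g(10,4)=48 g(10,6)=27 g(10,8)=8 g(10,10)=1
t=11: g(11,-11)=1 g(11,-9)=9 g(11,-7)=35 g(11,-5)=75 g(11,-3)=90 g(11,-1)=42 g(11,1)=42 g(11,3)=90 g(11,5)=75 g(11,7)=35 g(11,9)=9 g(11,11)=1
t=12: g(12,-12)=1 g(12,-10)=10 g(12,-8)=44 g(12,-6)=110 g(12,-4)=165 g(12,-2)=132 g(12,2)=132 g(12,4)=165 g(12,6)=110 g(12,8)=44 g(12,10)=10 g(12,12)=1
t=13: g(13,-13)=1 g(13,-11)=11 g(13,-9)=54 g(13,-7)=154 g(13,-5)=275 g(13,-3)=297 g(13,-1)=132 g(13,1)=132 g(13,3)=297 g(13,5)=275 g(13,7)=154 g(13,9)=54 g(13,11)=11 g(13,13)=1
t=14: g(14,-14)=1 g(14,-12)=12 g(14,-10)=65 g(14,-8)=208 g(14,-6)=429 g(14,-4)=572 g(14,-2)=429 g(14,2)=429 g(14,4)=572 g(14,6)=429 g(14,8)=208 g(14,10)=65 g(14,12)=12 g(14,14)=1
t=15: g(15,-15)=1 g(15,-13)=13 g(15,-11)=77 g(15,-9)=273 g(15,-7)=637 g(15,-5)=1001 g(15,-3)=1001 g(15,-1)=429 g(15,1)=429 g(15,3)=1001 g(15,5)=1001 g(15,7)=637 g(15,9)=273 g(15,11)=77 g(15,13)=13 g(15,15)=1
t=16: g(16,-16)=1 g(16,-14)=14 g(16,-12)=90 g(16,-10)=350 g(16,-8)=910 g(16,-6)=1638 g(16,-4)=2002 g(16,-2)=1430 g(16,2)=1430 g(16,4)=2002 g(16,6)=1638 g(16,8)=910 g(16,10)=350 g(16,12)=90 g(16,14)=14 g(16,16)=1
Paths never hitting 0: Σ_s g(16,s) = 12870
Paths hitting 0: 2^16 - 12870 = 52666
P = 52666/65536 = 26333/32768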